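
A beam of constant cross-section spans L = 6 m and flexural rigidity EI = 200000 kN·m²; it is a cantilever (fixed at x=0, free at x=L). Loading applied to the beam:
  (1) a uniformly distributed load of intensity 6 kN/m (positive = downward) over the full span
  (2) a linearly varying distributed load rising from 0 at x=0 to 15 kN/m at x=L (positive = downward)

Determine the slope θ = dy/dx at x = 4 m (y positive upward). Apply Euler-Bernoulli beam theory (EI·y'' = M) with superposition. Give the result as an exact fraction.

θ(4) = -223/75000 rad

Load 1 — uniform load w=6 kN/m over full span:
  θ_1 = -wx(x²-3Lx+3L²)/(6EI) = -6·4·(4²-3·6·4+3·6²)/(6·200000) = -13/12500 rad
Load 2 — triangular load w₀=15 kN/m (0→w₀ over full span):
  θ_2 = (w₀Lx²/4-w₀L²x/3-w₀x⁴/(24L))/EI = (15·6·4²/4-15·6²·4/3-15·4⁴/(24·6))/200000 = -29/15000 rad
Superposition: θ = Σ θ_i = -223/75000 rad ≈ -0.002973 rad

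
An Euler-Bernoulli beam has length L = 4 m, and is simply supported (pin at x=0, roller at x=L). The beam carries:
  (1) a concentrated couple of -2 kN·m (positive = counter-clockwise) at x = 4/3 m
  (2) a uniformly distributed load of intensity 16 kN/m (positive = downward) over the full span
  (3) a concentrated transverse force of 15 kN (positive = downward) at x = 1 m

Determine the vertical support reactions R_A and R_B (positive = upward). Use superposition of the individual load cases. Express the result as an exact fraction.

R_A = 171/4 kN, R_B = 145/4 kN

Load 1 — applied couple M₀=-2 kN·m at a=4/3 m (b=L-a=8/3):
  R_A = M₀/L = (-2)/4 = -1/2 kN
  R_B = -M₀/L = -(-2)/4 = 1/2 kN
Load 2 — uniform load w=16 kN/m over full span:
  R_A = wL/2 = 16·4/2 = 32 kN
  R_B = wL/2 = 16·4/2 = 32 kN
Load 3 — point force P=15 kN at a=1 m (b=L-a=3):
  R_A = Pb/L = 15·3/4 = 45/4 kN
  R_B = Pa/L = 15·1/4 = 15/4 kN
Superposition: R_A = 171/4 kN, R_B = 145/4 kN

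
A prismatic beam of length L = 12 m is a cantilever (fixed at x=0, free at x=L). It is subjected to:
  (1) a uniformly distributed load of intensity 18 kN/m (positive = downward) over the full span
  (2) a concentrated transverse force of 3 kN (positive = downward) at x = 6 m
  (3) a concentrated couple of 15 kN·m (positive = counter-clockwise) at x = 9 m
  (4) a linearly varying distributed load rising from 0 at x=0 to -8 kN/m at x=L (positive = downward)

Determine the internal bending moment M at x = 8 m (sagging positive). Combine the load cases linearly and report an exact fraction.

M(8) = -649/9 kN·m

Load 1 — uniform load w=18 kN/m over full span:
  M_1 = -w(L-x)²/2 = -18·(12-8)²/2 = -144 kN·m
Load 2 — point force P=3 kN at a=6 m (b=L-a=6):
  M_2 = 0  [x>a] = 0 kN·m
Load 3 — applied couple M₀=15 kN·m at a=9 m (b=L-a=3):
  M_3 = M₀  [x≤a] = 15 = 15 kN·m
Load 4 — triangular load w₀=-8 kN/m (0→w₀ over full span):
  M_4 = w₀Lx/2 - w₀L²/3 - w₀x³/(6L) = (-8)·12·8/2 - (-8)·12²/3 - (-8)·8³/(6·12) = 512/9 kN·m
Superposition: M = Σ M_i = -649/9 kN·m ≈ -72.111111 kN·m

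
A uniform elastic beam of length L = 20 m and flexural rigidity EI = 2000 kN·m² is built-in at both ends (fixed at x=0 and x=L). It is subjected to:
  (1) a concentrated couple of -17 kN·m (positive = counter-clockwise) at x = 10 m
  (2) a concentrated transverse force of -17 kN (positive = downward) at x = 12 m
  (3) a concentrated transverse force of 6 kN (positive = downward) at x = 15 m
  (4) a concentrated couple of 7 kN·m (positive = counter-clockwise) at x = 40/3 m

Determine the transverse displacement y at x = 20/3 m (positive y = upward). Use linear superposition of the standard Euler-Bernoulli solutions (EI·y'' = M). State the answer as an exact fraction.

y(20/3) = 85973/486000 m

Load 1 — applied couple M₀=-17 kN·m at a=10 m (b=L-a=10):
  y_1 = (R_Ax³/6 - M_Ax²/2)/EI  [x≤a] with R_A=-51/40, M_A=-17/4 = ((-51/40)·(20/3)³/6 - (-17/4)·(20/3)²/2)/2000 = 17/1080 m
Load 2 — point force P=-17 kN at a=12 m (b=L-a=8):
  y_2 = -Pb²x²(3aL-(3a+b)x)/(6L³EI)  [x≤a] = -(-17)·8²·(20/3)²·(3·12·20-(3·12+8)·(20/3))/(6·20³·2000) = 2176/10125 m
Load 3 — point force P=6 kN at a=15 m (b=L-a=5):
  y_3 = -Pb²x²(3aL-(3a+b)x)/(6L³EI)  [x≤a] = -6·5²·(20/3)²·(3·15·20-(3·15+5)·(20/3))/(6·20³·2000) = -17/432 m
Load 4 — applied couple M₀=7 kN·m at a=40/3 m (b=L-a=20/3):
  y_4 = (R_Ax³/6 - M_Ax²/2)/EI  [x≤a] with R_A=7/15, M_A=7/3 = ((7/15)·(20/3)³/6 - (7/3)·(20/3)²/2)/2000 = -7/486 m
Superposition: y = Σ y_i = 85973/486000 m ≈ 0.176899 m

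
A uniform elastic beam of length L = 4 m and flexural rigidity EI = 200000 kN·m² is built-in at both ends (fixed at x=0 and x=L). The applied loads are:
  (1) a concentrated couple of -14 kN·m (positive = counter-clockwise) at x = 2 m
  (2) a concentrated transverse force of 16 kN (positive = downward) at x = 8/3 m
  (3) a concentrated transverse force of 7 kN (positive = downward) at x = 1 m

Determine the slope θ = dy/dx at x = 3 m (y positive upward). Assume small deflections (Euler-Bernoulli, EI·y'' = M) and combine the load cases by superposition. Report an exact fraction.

θ(3) = 2993/115200000 rad

Load 1 — applied couple M₀=-14 kN·m at a=2 m (b=L-a=2):
  θ_1 = (R_Ax²/2 - M_Ax - M₀(x-a))/EI  [x>a] with R_A=-21/4, M_A=-7/2 = ((-21/4)·3²/2 - (-7/2)·3 - (-14)·(3-2))/200000 = 7/1600000 rad
Load 2 — point force P=16 kN at a=8/3 m (b=L-a=4/3):
  θ_2 = Pa²(L-x)(2bL-(3b+a)(L-x))/(2L³EI)  [x>a] = 16·(8/3)²·(4-3)·(2·(4/3)·4-(3·(4/3)+(8/3))·(4-3))/(2·4³·200000) = 1/56250 rad
Load 3 — point force P=7 kN at a=1 m (b=L-a=3):
  θ_3 = Pa²(L-x)(2bL-(3b+a)(L-x))/(2L³EI)  [x>a] = 7·1²·(4-3)·(2·3·4-(3·3+1)·(4-3))/(2·4³·200000) = 49/12800000 rad
Superposition: θ = Σ θ_i = 2993/115200000 rad ≈ 0.000026 rad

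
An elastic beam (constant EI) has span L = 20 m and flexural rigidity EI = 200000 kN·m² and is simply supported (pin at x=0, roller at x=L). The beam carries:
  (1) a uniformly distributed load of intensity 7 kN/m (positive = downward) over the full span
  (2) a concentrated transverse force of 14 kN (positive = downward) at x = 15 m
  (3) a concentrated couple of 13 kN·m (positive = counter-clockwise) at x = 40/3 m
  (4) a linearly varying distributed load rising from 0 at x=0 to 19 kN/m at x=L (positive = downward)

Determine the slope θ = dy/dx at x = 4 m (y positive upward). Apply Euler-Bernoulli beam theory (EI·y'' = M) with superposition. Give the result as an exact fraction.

θ(4) = -813863/36000000 rad

Load 1 — uniform load w=7 kN/m over full span:
  θ_1 = -w(L³-6Lx²+4x³)/(24EI) = -7·(20³-6·20·4²+4·4³)/(24·200000) = -231/25000 rad
Load 2 — point force P=14 kN at a=15 m (b=L-a=5):
  θ_2 = -Pb(L²-b²-3x²)/(6LEI)  [x≤a] = -14·5·(20²-5²-3·4²)/(6·20·200000) = -763/800000 rad
Load 3 — applied couple M₀=13 kN·m at a=40/3 m (b=L-a=20/3):
  θ_3 = (M₀x²/(2L)+C₁)/EI  [x≤a] with C₁=M₀(3b²-L²)/(6L)=-260/9 = (13·4²/(2·20)+(-260/9))/200000 = -533/4500000 rad
Load 4 — triangular load w₀=19 kN/m (0→w₀ over full span):
  θ_4 = -w₀(7L⁴-30L²x²+15x⁴)/(360LEI) = -19·(7·20⁴-30·20²·4²+15·4⁴)/(360·20·200000) = -1729/140625 rad
Superposition: θ = Σ θ_i = -813863/36000000 rad ≈ -0.022607 rad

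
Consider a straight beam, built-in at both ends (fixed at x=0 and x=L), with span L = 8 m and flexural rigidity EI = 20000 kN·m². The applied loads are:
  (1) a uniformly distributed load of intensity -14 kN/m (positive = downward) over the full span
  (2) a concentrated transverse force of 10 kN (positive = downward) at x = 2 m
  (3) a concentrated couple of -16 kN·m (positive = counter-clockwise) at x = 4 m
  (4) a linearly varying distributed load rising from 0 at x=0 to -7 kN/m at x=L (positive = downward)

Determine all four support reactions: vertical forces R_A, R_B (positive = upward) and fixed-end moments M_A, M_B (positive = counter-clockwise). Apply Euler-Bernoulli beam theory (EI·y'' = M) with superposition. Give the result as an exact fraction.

R_A = -4717/80 kN, M_A = -1647/20 kN·m, R_B = -5683/80 kN, M_B = 5359/60 kN·m

Load 1 — uniform load w=-14 kN/m over full span:
  R_A = wL/2 = (-14)·8/2 = -56 kN
  M_A = wL²/12 = (-14)·8²/12 = -224/3 kN·m
  R_B = wL/2 = (-14)·8/2 = -56 kN
  M_B = -wL²/12 = -(-14)·8²/12 = 224/3 kN·m
Load 2 — point force P=10 kN at a=2 m (b=L-a=6):
  R_A = Pb²(3a+b)/L³ = 10·6²·(3·2+6)/8³ = 135/16 kN
  M_A = Pab²/L² = 10·2·6²/8² = 45/4 kN·m
  R_B = Pa²(a+3b)/L³ = 10·2²·(2+3·6)/8³ = 25/16 kN
  M_B = -Pa²b/L² = -10·2²·6/8² = -15/4 kN·m
Load 3 — applied couple M₀=-16 kN·m at a=4 m (b=L-a=4):
  R_A = 6M₀ab/L³ = 6·(-16)·4·4/8³ = -3 kN
  M_A = M₀b(2a-b)/L² = (-16)·4·(2·4-4)/8² = -4 kN·m
  R_B = -6M₀ab/L³ = -6·(-16)·4·4/8³ = 3 kN
  M_B = M₀a(2b-a)/L² = (-16)·4·(2·4-4)/8² = -4 kN·m
Load 4 — triangular load w₀=-7 kN/m (0→w₀ over full span):
  R_A = 3w₀L/20 = 3·(-7)·8/20 = -42/5 kN
  M_A = w₀L²/30 = (-7)·8²/30 = -224/15 kN·m
  R_B = 7w₀L/20 = 7·(-7)·8/20 = -98/5 kN
  M_B = -w₀L²/20 = -(-7)·8²/20 = 112/5 kN·m
Superposition: R_A = -4717/80 kN, M_A = -1647/20 kN·m, R_B = -5683/80 kN, M_B = 5359/60 kN·m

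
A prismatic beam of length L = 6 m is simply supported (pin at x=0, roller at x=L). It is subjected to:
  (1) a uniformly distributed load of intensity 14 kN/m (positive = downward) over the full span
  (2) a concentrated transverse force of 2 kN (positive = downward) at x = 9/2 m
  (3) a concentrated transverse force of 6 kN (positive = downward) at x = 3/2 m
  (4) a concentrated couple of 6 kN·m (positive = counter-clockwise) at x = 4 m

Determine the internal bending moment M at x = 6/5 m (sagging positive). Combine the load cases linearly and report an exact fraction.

M(6/5) = 1188/25 kN·m

Load 1 — uniform load w=14 kN/m over full span:
  M_1 = wx(L-x)/2 = 14·(6/5)·(6-(6/5))/2 = 1008/25 kN·m
Load 2 — point force P=2 kN at a=9/2 m (b=L-a=3/2):
  M_2 = Pbx/L  [x≤a] = 2·(3/2)·(6/5)/6 = 3/5 kN·m
Load 3 — point force P=6 kN at a=3/2 m (b=L-a=9/2):
  M_3 = Pbx/L  [x≤a] = 6·(9/2)·(6/5)/6 = 27/5 kN·m
Load 4 — applied couple M₀=6 kN·m at a=4 m (b=L-a=2):
  M_4 = M₀x/L  [x≤a] = 6·(6/5)/6 = 6/5 kN·m
Superposition: M = Σ M_i = 1188/25 kN·m ≈ 47.520000 kN·m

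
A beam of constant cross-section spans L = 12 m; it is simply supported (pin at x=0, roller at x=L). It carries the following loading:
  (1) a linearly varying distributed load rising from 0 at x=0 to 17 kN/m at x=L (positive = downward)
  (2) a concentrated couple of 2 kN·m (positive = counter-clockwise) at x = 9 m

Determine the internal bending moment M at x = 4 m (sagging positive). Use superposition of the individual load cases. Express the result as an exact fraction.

M(4) = 1094/9 kN·m

Load 1 — triangular load w₀=17 kN/m (0→w₀ over full span):
  M_1 = w₀Lx/6 - w₀x³/(6L) = 17·12·4/6 - 17·4³/(6·12) = 1088/9 kN·m
Load 2 — applied couple M₀=2 kN·m at a=9 m (b=L-a=3):
  M_2 = M₀x/L  [x≤a] = 2·4/12 = 2/3 kN·m
Superposition: M = Σ M_i = 1094/9 kN·m ≈ 121.555556 kN·m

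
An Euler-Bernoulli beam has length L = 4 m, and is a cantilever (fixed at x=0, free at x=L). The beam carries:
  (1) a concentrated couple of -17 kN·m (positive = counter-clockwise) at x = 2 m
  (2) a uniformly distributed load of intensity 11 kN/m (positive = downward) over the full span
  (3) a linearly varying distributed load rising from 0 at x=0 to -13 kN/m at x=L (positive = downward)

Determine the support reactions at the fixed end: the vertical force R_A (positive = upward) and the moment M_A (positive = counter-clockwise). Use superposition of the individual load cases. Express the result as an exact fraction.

R_A = 18 kN, M_A = 107/3 kN·m

Load 1 — applied couple M₀=-17 kN·m at a=2 m (b=L-a=2):
  R_A = 0 kN
  M_A = -M₀ = -(-17) = 17 kN·m
Load 2 — uniform load w=11 kN/m over full span:
  R_A = wL = 11·4 = 44 kN
  M_A = wL²/2 = 11·4²/2 = 88 kN·m
Load 3 — triangular load w₀=-13 kN/m (0→w₀ over full span):
  R_A = w₀L/2 = (-13)·4/2 = -26 kN
  M_A = w₀L²/3 = (-13)·4²/3 = -208/3 kN·m
Superposition: R_A = 18 kN, M_A = 107/3 kN·m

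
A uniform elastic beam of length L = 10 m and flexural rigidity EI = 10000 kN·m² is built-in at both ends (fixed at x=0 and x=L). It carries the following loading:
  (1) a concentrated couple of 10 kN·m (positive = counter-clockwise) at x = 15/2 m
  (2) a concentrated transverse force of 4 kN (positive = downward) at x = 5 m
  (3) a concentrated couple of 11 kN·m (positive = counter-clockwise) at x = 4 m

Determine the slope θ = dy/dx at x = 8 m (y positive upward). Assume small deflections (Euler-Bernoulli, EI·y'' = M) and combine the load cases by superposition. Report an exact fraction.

θ(8) = 127/156250 rad

Load 1 — applied couple M₀=10 kN·m at a=15/2 m (b=L-a=5/2):
  θ_1 = (R_Ax²/2 - M_Ax - M₀(x-a))/EI  [x>a] with R_A=9/8, M_A=25/8 = ((9/8)·8²/2 - (25/8)·8 - 10·(8-(15/2)))/10000 = 3/5000 rad
Load 2 — point force P=4 kN at a=5 m (b=L-a=5):
  θ_2 = Pa²(L-x)(2bL-(3b+a)(L-x))/(2L³EI)  [x>a] = 4·5²·(10-8)·(2·5·10-(3·5+5)·(10-8))/(2·10³·10000) = 3/5000 rad
Load 3 — applied couple M₀=11 kN·m at a=4 m (b=L-a=6):
  θ_3 = (R_Ax²/2 - M_Ax - M₀(x-a))/EI  [x>a] with R_A=198/125, M_A=33/25 = ((198/125)·8²/2 - (33/25)·8 - 11·(8-4))/10000 = -121/312500 rad
Superposition: θ = Σ θ_i = 127/156250 rad ≈ 0.000813 rad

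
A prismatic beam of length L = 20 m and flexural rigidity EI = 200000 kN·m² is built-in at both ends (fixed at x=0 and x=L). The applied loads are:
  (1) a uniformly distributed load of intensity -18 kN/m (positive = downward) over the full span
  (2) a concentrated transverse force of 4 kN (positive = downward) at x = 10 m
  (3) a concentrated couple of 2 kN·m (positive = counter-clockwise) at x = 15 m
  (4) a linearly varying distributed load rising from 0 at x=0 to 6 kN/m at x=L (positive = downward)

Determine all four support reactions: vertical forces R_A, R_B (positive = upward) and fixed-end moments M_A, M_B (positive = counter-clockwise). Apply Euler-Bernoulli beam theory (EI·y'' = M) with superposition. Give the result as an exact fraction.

Load 1 — uniform load w=-18 kN/m over full span:
  R_A = wL/2 = (-18)·20/2 = -180 kN
  M_A = wL²/12 = (-18)·20²/12 = -600 kN·m
  R_B = wL/2 = (-18)·20/2 = -180 kN
  M_B = -wL²/12 = -(-18)·20²/12 = 600 kN·m
Load 2 — point force P=4 kN at a=10 m (b=L-a=10):
  R_A = Pb²(3a+b)/L³ = 4·10²·(3·10+10)/20³ = 2 kN
  M_A = Pab²/L² = 4·10·10²/20² = 10 kN·m
  R_B = Pa²(a+3b)/L³ = 4·10²·(10+3·10)/20³ = 2 kN
  M_B = -Pa²b/L² = -4·10²·10/20² = -10 kN·m
Load 3 — applied couple M₀=2 kN·m at a=15 m (b=L-a=5):
  R_A = 6M₀ab/L³ = 6·2·15·5/20³ = 9/80 kN
  M_A = M₀b(2a-b)/L² = 2·5·(2·15-5)/20² = 5/8 kN·m
  R_B = -6M₀ab/L³ = -6·2·15·5/20³ = -9/80 kN
  M_B = M₀a(2b-a)/L² = 2·15·(2·5-15)/20² = -3/8 kN·m
Load 4 — triangular load w₀=6 kN/m (0→w₀ over full span):
  R_A = 3w₀L/20 = 3·6·20/20 = 18 kN
  M_A = w₀L²/30 = 6·20²/30 = 80 kN·m
  R_B = 7w₀L/20 = 7·6·20/20 = 42 kN
  M_B = -w₀L²/20 = -6·20²/20 = -120 kN·m
Superposition: R_A = -12791/80 kN, M_A = -4075/8 kN·m, R_B = -10889/80 kN, M_B = 3757/8 kN·m

R_A = -12791/80 kN, M_A = -4075/8 kN·m, R_B = -10889/80 kN, M_B = 3757/8 kN·m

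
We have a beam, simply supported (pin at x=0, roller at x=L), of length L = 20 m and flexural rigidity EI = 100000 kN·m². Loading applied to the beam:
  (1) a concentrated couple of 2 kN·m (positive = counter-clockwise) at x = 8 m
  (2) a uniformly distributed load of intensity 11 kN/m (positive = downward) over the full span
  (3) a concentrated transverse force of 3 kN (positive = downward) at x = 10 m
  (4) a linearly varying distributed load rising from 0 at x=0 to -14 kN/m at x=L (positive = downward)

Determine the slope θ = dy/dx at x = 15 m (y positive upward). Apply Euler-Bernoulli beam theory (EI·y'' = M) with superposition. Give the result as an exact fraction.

Load 1 — applied couple M₀=2 kN·m at a=8 m (b=L-a=12):
  θ_1 = (M₀x²/(2L)-M₀(x-a)+C₁)/EI  [x>a] with C₁=M₀(3b²-L²)/(6L)=8/15 = (2·15²/(2·20)-2·(15-8)+(8/15))/100000 = -133/6000000 rad
Load 2 — uniform load w=11 kN/m over full span:
  θ_2 = -w(L³-6Lx²+4x³)/(24EI) = -11·(20³-6·20·15²+4·15³)/(24·100000) = 121/4800 rad
Load 3 — point force P=3 kN at a=10 m (b=L-a=10):
  θ_3 = -Pa(2L²-6Lx+3x²+a²)/(6LEI)  [x>a] = -3·10·(2·20²-6·20·15+3·15²+10²)/(6·20·100000) = 9/16000 rad
Load 4 — triangular load w₀=-14 kN/m (0→w₀ over full span):
  θ_4 = -w₀(7L⁴-30L²x²+15x⁴)/(360LEI) = -(-14)·(7·20⁴-30·20²·15²+15·15⁴)/(360·20·100000) = -9191/576000 rad
Superposition: θ = Σ θ_i = 705029/72000000 rad ≈ 0.009792 rad

θ(15) = 705029/72000000 rad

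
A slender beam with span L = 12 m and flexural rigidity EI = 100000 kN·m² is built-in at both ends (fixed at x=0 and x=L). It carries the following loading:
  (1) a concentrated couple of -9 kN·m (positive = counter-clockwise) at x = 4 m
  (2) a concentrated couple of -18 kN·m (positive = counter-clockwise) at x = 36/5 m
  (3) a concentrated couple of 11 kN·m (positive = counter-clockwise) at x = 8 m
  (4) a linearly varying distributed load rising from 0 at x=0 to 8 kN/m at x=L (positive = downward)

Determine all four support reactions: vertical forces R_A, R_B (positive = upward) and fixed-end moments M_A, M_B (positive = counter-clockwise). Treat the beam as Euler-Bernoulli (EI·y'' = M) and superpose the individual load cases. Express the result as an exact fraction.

Load 1 — applied couple M₀=-9 kN·m at a=4 m (b=L-a=8):
  R_A = 6M₀ab/L³ = 6·(-9)·4·8/12³ = -1 kN
  M_A = M₀b(2a-b)/L² = (-9)·8·(2·4-8)/12² = 0 kN·m
  R_B = -6M₀ab/L³ = -6·(-9)·4·8/12³ = 1 kN
  M_B = M₀a(2b-a)/L² = (-9)·4·(2·8-4)/12² = -3 kN·m
Load 2 — applied couple M₀=-18 kN·m at a=36/5 m (b=L-a=24/5):
  R_A = 6M₀ab/L³ = 6·(-18)·(36/5)·(24/5)/12³ = -54/25 kN
  M_A = M₀b(2a-b)/L² = (-18)·(24/5)·(2·(36/5)-(24/5))/12² = -144/25 kN·m
  R_B = -6M₀ab/L³ = -6·(-18)·(36/5)·(24/5)/12³ = 54/25 kN
  M_B = M₀a(2b-a)/L² = (-18)·(36/5)·(2·(24/5)-(36/5))/12² = -54/25 kN·m
Load 3 — applied couple M₀=11 kN·m at a=8 m (b=L-a=4):
  R_A = 6M₀ab/L³ = 6·11·8·4/12³ = 11/9 kN
  M_A = M₀b(2a-b)/L² = 11·4·(2·8-4)/12² = 11/3 kN·m
  R_B = -6M₀ab/L³ = -6·11·8·4/12³ = -11/9 kN
  M_B = M₀a(2b-a)/L² = 11·8·(2·4-8)/12² = 0 kN·m
Load 4 — triangular load w₀=8 kN/m (0→w₀ over full span):
  R_A = 3w₀L/20 = 3·8·12/20 = 72/5 kN
  M_A = w₀L²/30 = 8·12²/30 = 192/5 kN·m
  R_B = 7w₀L/20 = 7·8·12/20 = 168/5 kN
  M_B = -w₀L²/20 = -8·12²/20 = -288/5 kN·m
Superposition: R_A = 2804/225 kN, M_A = 2723/75 kN·m, R_B = 7996/225 kN, M_B = -1569/25 kN·m

R_A = 2804/225 kN, M_A = 2723/75 kN·m, R_B = 7996/225 kN, M_B = -1569/25 kN·m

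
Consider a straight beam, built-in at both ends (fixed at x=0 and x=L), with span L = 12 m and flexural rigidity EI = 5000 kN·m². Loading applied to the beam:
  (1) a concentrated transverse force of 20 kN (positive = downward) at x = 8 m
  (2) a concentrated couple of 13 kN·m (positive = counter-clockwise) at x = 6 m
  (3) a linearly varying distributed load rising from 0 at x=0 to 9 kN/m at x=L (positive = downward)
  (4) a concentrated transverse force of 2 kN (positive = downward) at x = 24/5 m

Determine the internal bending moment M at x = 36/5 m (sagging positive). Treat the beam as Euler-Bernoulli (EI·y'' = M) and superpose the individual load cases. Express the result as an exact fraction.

M(36/5) = 964457/22500 kN·m

Load 1 — point force P=20 kN at a=8 m (b=L-a=4):
  M_1 = Pb²(3a+b)x/L³ - Pab²/L²  [x≤a] = 20·4²·(3·8+4)·(36/5)/12³ - 20·8·4²/12² = 176/9 kN·m
Load 2 — applied couple M₀=13 kN·m at a=6 m (b=L-a=6):
  M_2 = R_Ax - M_A - M₀  [x>a] with R_A=13/8, M_A=13/4 = (13/8)·(36/5) - (13/4) - 13 = -91/20 kN·m
Load 3 — triangular load w₀=9 kN/m (0→w₀ over full span):
  M_3 = 3w₀Lx/20 - w₀L²/30 - w₀x³/(6L) = 3·9·12·(36/5)/20 - 9·12²/30 - 9·(36/5)³/(6·12) = 3348/125 kN·m
Load 4 — point force P=2 kN at a=24/5 m (b=L-a=36/5):
  M_4 = Pa²(a+3b)(L-x)/L³ - Pa²b/L²  [x>a] = 2·(24/5)²·((24/5)+3·(36/5))·(12-(36/5))/12³ - 2·(24/5)²·(36/5)/12² = 672/625 kN·m
Superposition: M = Σ M_i = 964457/22500 kN·m ≈ 42.864756 kN·m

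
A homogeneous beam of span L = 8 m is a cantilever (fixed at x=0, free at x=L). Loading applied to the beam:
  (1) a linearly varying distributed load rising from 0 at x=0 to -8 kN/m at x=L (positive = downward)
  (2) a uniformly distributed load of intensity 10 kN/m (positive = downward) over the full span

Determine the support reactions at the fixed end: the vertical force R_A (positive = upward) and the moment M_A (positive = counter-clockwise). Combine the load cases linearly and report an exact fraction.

Load 1 — triangular load w₀=-8 kN/m (0→w₀ over full span):
  R_A = w₀L/2 = (-8)·8/2 = -32 kN
  M_A = w₀L²/3 = (-8)·8²/3 = -512/3 kN·m
Load 2 — uniform load w=10 kN/m over full span:
  R_A = wL = 10·8 = 80 kN
  M_A = wL²/2 = 10·8²/2 = 320 kN·m
Superposition: R_A = 48 kN, M_A = 448/3 kN·m

R_A = 48 kN, M_A = 448/3 kN·m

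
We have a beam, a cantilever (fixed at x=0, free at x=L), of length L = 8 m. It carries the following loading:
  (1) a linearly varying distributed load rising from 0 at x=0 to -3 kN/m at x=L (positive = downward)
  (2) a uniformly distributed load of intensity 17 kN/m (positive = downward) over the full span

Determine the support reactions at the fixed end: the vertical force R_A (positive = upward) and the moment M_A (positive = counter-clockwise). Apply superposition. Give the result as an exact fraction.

Load 1 — triangular load w₀=-3 kN/m (0→w₀ over full span):
  R_A = w₀L/2 = (-3)·8/2 = -12 kN
  M_A = w₀L²/3 = (-3)·8²/3 = -64 kN·m
Load 2 — uniform load w=17 kN/m over full span:
  R_A = wL = 17·8 = 136 kN
  M_A = wL²/2 = 17·8²/2 = 544 kN·m
Superposition: R_A = 124 kN, M_A = 480 kN·m

R_A = 124 kN, M_A = 480 kN·m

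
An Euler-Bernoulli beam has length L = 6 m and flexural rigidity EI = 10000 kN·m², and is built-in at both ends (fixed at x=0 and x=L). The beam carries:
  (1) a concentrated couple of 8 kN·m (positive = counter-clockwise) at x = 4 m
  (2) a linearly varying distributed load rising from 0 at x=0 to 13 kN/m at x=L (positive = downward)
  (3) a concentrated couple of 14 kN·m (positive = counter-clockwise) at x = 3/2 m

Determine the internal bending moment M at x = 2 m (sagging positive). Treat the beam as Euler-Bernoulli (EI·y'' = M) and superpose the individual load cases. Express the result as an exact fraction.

Load 1 — applied couple M₀=8 kN·m at a=4 m (b=L-a=2):
  M_1 = R_Ax - M_A  [x≤a] with R_A=16/9, M_A=8/3 = (16/9)·2 - (8/3) = 8/9 kN·m
Load 2 — triangular load w₀=13 kN/m (0→w₀ over full span):
  M_2 = 3w₀Lx/20 - w₀L²/30 - w₀x³/(6L) = 3·13·6·2/20 - 13·6²/30 - 13·2³/(6·6) = 221/45 kN·m
Load 3 — applied couple M₀=14 kN·m at a=3/2 m (b=L-a=9/2):
  M_3 = R_Ax - M_A - M₀  [x>a] with R_A=21/8, M_A=-21/8 = (21/8)·2 - (-21/8) - 14 = -49/8 kN·m
Superposition: M = Σ M_i = -13/40 kN·m ≈ -0.325000 kN·m

M(2) = -13/40 kN·m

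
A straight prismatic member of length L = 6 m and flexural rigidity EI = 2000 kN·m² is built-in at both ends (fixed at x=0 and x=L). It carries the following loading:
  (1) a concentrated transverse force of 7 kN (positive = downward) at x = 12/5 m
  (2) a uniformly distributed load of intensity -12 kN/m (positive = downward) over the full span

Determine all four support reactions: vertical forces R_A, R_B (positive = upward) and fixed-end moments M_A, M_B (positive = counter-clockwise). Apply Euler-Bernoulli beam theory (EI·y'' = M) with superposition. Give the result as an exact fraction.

R_A = -3933/125 kN, M_A = -3744/125 kN·m, R_B = -4192/125 kN, M_B = 3996/125 kN·m

Load 1 — point force P=7 kN at a=12/5 m (b=L-a=18/5):
  R_A = Pb²(3a+b)/L³ = 7·(18/5)²·(3·(12/5)+(18/5))/6³ = 567/125 kN
  M_A = Pab²/L² = 7·(12/5)·(18/5)²/6² = 756/125 kN·m
  R_B = Pa²(a+3b)/L³ = 7·(12/5)²·((12/5)+3·(18/5))/6³ = 308/125 kN
  M_B = -Pa²b/L² = -7·(12/5)²·(18/5)/6² = -504/125 kN·m
Load 2 — uniform load w=-12 kN/m over full span:
  R_A = wL/2 = (-12)·6/2 = -36 kN
  M_A = wL²/12 = (-12)·6²/12 = -36 kN·m
  R_B = wL/2 = (-12)·6/2 = -36 kN
  M_B = -wL²/12 = -(-12)·6²/12 = 36 kN·m
Superposition: R_A = -3933/125 kN, M_A = -3744/125 kN·m, R_B = -4192/125 kN, M_B = 3996/125 kN·m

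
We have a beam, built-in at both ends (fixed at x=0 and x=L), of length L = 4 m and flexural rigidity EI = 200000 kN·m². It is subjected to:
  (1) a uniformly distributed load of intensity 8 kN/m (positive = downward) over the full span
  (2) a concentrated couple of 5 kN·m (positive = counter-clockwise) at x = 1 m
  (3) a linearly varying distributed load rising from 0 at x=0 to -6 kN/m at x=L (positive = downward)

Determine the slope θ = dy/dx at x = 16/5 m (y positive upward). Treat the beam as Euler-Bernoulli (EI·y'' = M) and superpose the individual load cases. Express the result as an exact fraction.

θ(16/5) = 259/31250000 rad

Load 1 — uniform load w=8 kN/m over full span:
  θ_1 = -wx(L-x)(L-2x)/(12EI) = -8·(16/5)·(4-(16/5))·(4-2·(16/5))/(12·200000) = 8/390625 rad
Load 2 — applied couple M₀=5 kN·m at a=1 m (b=L-a=3):
  θ_2 = (R_Ax²/2 - M_Ax - M₀(x-a))/EI  [x>a] with R_A=45/32, M_A=-15/16 = ((45/32)·(16/5)²/2 - (-15/16)·(16/5) - 5·((16/5)-1))/200000 = -1/250000 rad
Load 3 — triangular load w₀=-6 kN/m (0→w₀ over full span):
  θ_3 = -w₀(2x(L-x)(L-2x)(x+2L)+x²(L-x)²)/(120LEI) = -(-6)·(2·(16/5)·(4-(16/5))·(4-2·(16/5))·((16/5)+2·4)+(16/5)²·(4-(16/5))²)/(120·4·200000) = -16/1953125 rad
Superposition: θ = Σ θ_i = 259/31250000 rad ≈ 0.000008 rad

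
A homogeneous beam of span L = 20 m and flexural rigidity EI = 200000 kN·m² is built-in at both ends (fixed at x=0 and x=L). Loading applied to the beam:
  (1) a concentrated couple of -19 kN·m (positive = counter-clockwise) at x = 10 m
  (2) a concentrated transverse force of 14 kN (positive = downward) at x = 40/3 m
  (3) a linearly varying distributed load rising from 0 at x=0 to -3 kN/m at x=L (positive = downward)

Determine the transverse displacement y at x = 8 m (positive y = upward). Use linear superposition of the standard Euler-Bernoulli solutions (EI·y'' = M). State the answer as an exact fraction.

Load 1 — applied couple M₀=-19 kN·m at a=10 m (b=L-a=10):
  y_1 = (R_Ax³/6 - M_Ax²/2)/EI  [x≤a] with R_A=-57/40, M_A=-19/4 = ((-57/40)·8³/6 - (-19/4)·8²/2)/200000 = 19/125000 m
Load 2 — point force P=14 kN at a=40/3 m (b=L-a=20/3):
  y_2 = -Pb²x²(3aL-(3a+b)x)/(6L³EI)  [x≤a] = -14·(20/3)²·8²·(3·(40/3)·20-(3·(40/3)+(20/3))·8)/(6·20³·200000) = -448/253125 m
Load 3 — triangular load w₀=-3 kN/m (0→w₀ over full span):
  y_3 = -w₀x²(L-x)²(x+2L)/(120LEI) = -(-3)·8²·(20-8)²·(8+2·20)/(120·20·200000) = 216/78125 m
Superposition: y = Σ y_i = 58063/50625000 m ≈ 0.001147 m

y(8) = 58063/50625000 m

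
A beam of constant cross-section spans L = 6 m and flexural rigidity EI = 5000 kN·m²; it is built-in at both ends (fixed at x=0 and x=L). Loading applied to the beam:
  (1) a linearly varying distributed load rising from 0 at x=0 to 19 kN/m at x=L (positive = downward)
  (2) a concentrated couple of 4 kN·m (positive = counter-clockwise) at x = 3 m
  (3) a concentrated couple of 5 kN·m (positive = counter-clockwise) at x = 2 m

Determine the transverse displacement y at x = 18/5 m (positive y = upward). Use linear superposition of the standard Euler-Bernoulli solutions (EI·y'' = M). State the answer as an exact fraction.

Load 1 — triangular load w₀=19 kN/m (0→w₀ over full span):
  y_1 = -w₀x²(L-x)²(x+2L)/(120LEI) = -19·(18/5)²·(6-(18/5))²·((18/5)+2·6)/(120·6·5000) = -60021/9765625 m
Load 2 — applied couple M₀=4 kN·m at a=3 m (b=L-a=3):
  y_2 = (R_Ax³/6 - M_Ax²/2 - M₀(x-a)²/2)/EI  [x>a] with R_A=1, M_A=1 = (1·(18/5)³/6 - 1·(18/5)²/2 - 4·((18/5)-3)²/2)/5000 = 9/78125 m
Load 3 — applied couple M₀=5 kN·m at a=2 m (b=L-a=4):
  y_3 = (R_Ax³/6 - M_Ax²/2 - M₀(x-a)²/2)/EI  [x>a] with R_A=10/9, M_A=0 = ((10/9)·(18/5)³/6 - 0·(18/5)²/2 - 5·((18/5)-2)²/2)/5000 = 7/15625 m
Superposition: y = Σ y_i = -54521/9765625 m ≈ -0.005583 m

y(18/5) = -54521/9765625 m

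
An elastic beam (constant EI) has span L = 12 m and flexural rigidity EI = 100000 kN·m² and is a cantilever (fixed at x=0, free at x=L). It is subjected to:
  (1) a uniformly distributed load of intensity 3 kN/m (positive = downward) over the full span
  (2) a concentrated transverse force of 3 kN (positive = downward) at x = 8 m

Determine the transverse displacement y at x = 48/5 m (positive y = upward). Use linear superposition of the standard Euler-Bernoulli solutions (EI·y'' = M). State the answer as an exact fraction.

y(48/5) = -124456/1953125 m

Load 1 — uniform load w=3 kN/m over full span:
  y_1 = -wx²(x²-4Lx+6L²)/(24EI) = -3·(48/5)²·((48/5)²-4·12·(48/5)+6·12²)/(24·100000) = -111456/1953125 m
Load 2 — point force P=3 kN at a=8 m (b=L-a=4):
  y_2 = -Pa²(3x-a)/(6EI)  [x>a] = -3·8²·(3·(48/5)-8)/(6·100000) = -104/15625 m
Superposition: y = Σ y_i = -124456/1953125 m ≈ -0.063721 m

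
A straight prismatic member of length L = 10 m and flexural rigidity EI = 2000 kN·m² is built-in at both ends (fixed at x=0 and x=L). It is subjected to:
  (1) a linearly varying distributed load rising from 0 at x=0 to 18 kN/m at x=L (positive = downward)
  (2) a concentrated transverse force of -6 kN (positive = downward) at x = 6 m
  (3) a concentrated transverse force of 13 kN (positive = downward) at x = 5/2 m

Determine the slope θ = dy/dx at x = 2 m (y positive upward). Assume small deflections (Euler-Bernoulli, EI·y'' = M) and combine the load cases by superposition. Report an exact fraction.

θ(2) = -74529/2000000 rad

Load 1 — triangular load w₀=18 kN/m (0→w₀ over full span):
  θ_1 = -w₀(2x(L-x)(L-2x)(x+2L)+x²(L-x)²)/(120LEI) = -18·(2·2·(10-2)·(10-2·2)·(2+2·10)+2²·(10-2)²)/(120·10·2000) = -21/625 rad
Load 2 — point force P=-6 kN at a=6 m (b=L-a=4):
  θ_2 = -Pb²x(2aL-(3a+b)x)/(2L³EI)  [x≤a] = -(-6)·4²·2·(2·6·10-(3·6+4)·2)/(2·10³·2000) = 57/15625 rad
Load 3 — point force P=13 kN at a=5/2 m (b=L-a=15/2):
  θ_3 = -Pb²x(2aL-(3a+b)x)/(2L³EI)  [x≤a] = -13·(15/2)²·2·(2·(5/2)·10-(3·(5/2)+(15/2))·2)/(2·10³·2000) = -117/16000 rad
Superposition: θ = Σ θ_i = -74529/2000000 rad ≈ -0.037264 rad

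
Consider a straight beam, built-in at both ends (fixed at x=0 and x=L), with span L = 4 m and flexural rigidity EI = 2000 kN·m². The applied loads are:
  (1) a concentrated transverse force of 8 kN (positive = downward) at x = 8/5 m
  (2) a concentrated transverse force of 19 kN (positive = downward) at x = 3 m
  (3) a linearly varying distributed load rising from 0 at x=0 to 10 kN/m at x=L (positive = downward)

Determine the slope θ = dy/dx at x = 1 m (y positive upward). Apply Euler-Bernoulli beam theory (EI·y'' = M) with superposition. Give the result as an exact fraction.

Load 1 — point force P=8 kN at a=8/5 m (b=L-a=12/5):
  θ_1 = -Pb²x(2aL-(3a+b)x)/(2L³EI)  [x≤a] = -8·(12/5)²·1·(2·(8/5)·4-(3·(8/5)+(12/5))·1)/(2·4³·2000) = -63/62500 rad
Load 2 — point force P=19 kN at a=3 m (b=L-a=1):
  θ_2 = -Pb²x(2aL-(3a+b)x)/(2L³EI)  [x≤a] = -19·1²·1·(2·3·4-(3·3+1)·1)/(2·4³·2000) = -133/128000 rad
Load 3 — triangular load w₀=10 kN/m (0→w₀ over full span):
  θ_3 = -w₀(2x(L-x)(L-2x)(x+2L)+x²(L-x)²)/(120LEI) = -10·(2·1·(4-1)·(4-2·1)·(1+2·4)+1²·(4-1)²)/(120·4·2000) = -39/32000 rad
Superposition: θ = Σ θ_i = -52253/16000000 rad ≈ -0.003266 rad

θ(1) = -52253/16000000 rad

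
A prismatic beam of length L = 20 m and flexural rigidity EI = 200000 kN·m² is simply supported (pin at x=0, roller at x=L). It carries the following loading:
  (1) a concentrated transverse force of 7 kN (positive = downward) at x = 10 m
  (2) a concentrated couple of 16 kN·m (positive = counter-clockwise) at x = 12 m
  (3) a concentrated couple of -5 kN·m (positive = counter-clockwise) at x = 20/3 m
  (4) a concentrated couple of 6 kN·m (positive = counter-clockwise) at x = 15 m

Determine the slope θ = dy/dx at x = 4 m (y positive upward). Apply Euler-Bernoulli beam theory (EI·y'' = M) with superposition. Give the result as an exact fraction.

θ(4) = -34153/36000000 rad

Load 1 — point force P=7 kN at a=10 m (b=L-a=10):
  θ_1 = -Pb(L²-b²-3x²)/(6LEI)  [x≤a] = -7·10·(20²-10²-3·4²)/(6·20·200000) = -147/200000 rad
Load 2 — applied couple M₀=16 kN·m at a=12 m (b=L-a=8):
  θ_2 = (M₀x²/(2L)+C₁)/EI  [x≤a] with C₁=M₀(3b²-L²)/(6L)=-416/15 = (16·4²/(2·20)+(-416/15))/200000 = -1/9375 rad
Load 3 — applied couple M₀=-5 kN·m at a=20/3 m (b=L-a=40/3):
  θ_3 = (M₀x²/(2L)+C₁)/EI  [x≤a] with C₁=M₀(3b²-L²)/(6L)=-50/9 = ((-5)·4²/(2·20)+(-50/9))/200000 = -17/450000 rad
Load 4 — applied couple M₀=6 kN·m at a=15 m (b=L-a=5):
  θ_4 = (M₀x²/(2L)+C₁)/EI  [x≤a] with C₁=M₀(3b²-L²)/(6L)=-65/4 = (6·4²/(2·20)+(-65/4))/200000 = -277/4000000 rad
Superposition: θ = Σ θ_i = -34153/36000000 rad ≈ -0.000949 rad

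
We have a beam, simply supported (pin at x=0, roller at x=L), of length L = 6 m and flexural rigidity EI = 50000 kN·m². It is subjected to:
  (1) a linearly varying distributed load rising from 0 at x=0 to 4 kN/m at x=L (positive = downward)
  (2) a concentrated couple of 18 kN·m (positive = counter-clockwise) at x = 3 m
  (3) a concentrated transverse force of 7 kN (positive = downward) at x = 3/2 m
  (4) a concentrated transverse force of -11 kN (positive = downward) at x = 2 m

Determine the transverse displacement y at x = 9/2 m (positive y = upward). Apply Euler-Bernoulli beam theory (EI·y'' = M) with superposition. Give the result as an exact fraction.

Load 1 — triangular load w₀=4 kN/m (0→w₀ over full span):
  y_1 = -w₀x(7L⁴-10L²x²+3x⁴)/(360LEI) = -4·(9/2)·(7·6⁴-10·6²·(9/2)²+3·(9/2)⁴)/(360·6·50000) = -3213/6400000 m
Load 2 — applied couple M₀=18 kN·m at a=3 m (b=L-a=3):
  y_2 = (M₀x³/(6L)-M₀(x-a)²/2+C₁x)/EI  [x>a] with C₁=M₀(3b²-L²)/(6L)=-9/2 = (18·(9/2)³/(6·6)-18·((9/2)-3)²/2+(-9/2)·(9/2))/50000 = 81/800000 m
Load 3 — point force P=7 kN at a=3/2 m (b=L-a=9/2):
  y_3 = -Pa(L-x)(2Lx-a²-x²)/(6LEI)  [x>a] = -7·(3/2)·(6-(9/2))·(2·6·(9/2)-(3/2)²-(9/2)²)/(6·6·50000) = -441/1600000 m
Load 4 — point force P=-11 kN at a=2 m (b=L-a=4):
  y_4 = -Pa(L-x)(2Lx-a²-x²)/(6LEI)  [x>a] = -(-11)·2·(6-(9/2))·(2·6·(9/2)-2²-(9/2)²)/(6·6·50000) = 1309/2400000 m
Superposition: y = Σ y_i = -503/3840000 m ≈ -0.000131 m

y(9/2) = -503/3840000 m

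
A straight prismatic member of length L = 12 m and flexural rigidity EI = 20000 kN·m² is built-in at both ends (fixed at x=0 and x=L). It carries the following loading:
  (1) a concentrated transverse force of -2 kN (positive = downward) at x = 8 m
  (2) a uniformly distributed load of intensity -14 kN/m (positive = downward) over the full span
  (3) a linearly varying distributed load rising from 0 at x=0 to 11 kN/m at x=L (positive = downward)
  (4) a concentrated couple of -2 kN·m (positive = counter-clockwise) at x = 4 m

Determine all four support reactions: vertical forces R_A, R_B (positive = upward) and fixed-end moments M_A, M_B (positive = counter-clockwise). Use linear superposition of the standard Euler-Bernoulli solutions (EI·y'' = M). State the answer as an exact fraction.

R_A = -8767/135 kN, M_A = -5264/45 kN·m, R_B = -5273/135 kN, M_B = 4126/45 kN·m

Load 1 — point force P=-2 kN at a=8 m (b=L-a=4):
  R_A = Pb²(3a+b)/L³ = (-2)·4²·(3·8+4)/12³ = -14/27 kN
  M_A = Pab²/L² = (-2)·8·4²/12² = -16/9 kN·m
  R_B = Pa²(a+3b)/L³ = (-2)·8²·(8+3·4)/12³ = -40/27 kN
  M_B = -Pa²b/L² = -(-2)·8²·4/12² = 32/9 kN·m
Load 2 — uniform load w=-14 kN/m over full span:
  R_A = wL/2 = (-14)·12/2 = -84 kN
  M_A = wL²/12 = (-14)·12²/12 = -168 kN·m
  R_B = wL/2 = (-14)·12/2 = -84 kN
  M_B = -wL²/12 = -(-14)·12²/12 = 168 kN·m
Load 3 — triangular load w₀=11 kN/m (0→w₀ over full span):
  R_A = 3w₀L/20 = 3·11·12/20 = 99/5 kN
  M_A = w₀L²/30 = 11·12²/30 = 264/5 kN·m
  R_B = 7w₀L/20 = 7·11·12/20 = 231/5 kN
  M_B = -w₀L²/20 = -11·12²/20 = -396/5 kN·m
Load 4 — applied couple M₀=-2 kN·m at a=4 m (b=L-a=8):
  R_A = 6M₀ab/L³ = 6·(-2)·4·8/12³ = -2/9 kN
  M_A = M₀b(2a-b)/L² = (-2)·8·(2·4-8)/12² = 0 kN·m
  R_B = -6M₀ab/L³ = -6·(-2)·4·8/12³ = 2/9 kN
  M_B = M₀a(2b-a)/L² = (-2)·4·(2·8-4)/12² = -2/3 kN·m
Superposition: R_A = -8767/135 kN, M_A = -5264/45 kN·m, R_B = -5273/135 kN, M_B = 4126/45 kN·m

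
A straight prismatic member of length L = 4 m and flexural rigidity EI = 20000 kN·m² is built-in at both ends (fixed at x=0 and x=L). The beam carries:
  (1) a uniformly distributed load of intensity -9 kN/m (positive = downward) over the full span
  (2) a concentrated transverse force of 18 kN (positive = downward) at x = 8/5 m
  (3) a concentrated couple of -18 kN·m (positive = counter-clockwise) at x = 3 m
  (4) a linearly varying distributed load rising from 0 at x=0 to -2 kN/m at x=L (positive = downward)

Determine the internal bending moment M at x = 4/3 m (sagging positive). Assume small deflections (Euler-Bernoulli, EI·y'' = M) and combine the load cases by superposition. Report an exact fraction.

Load 1 — uniform load w=-9 kN/m over full span:
  M_1 = wLx/2 - wL²/12 - wx²/2 = (-9)·4·(4/3)/2 - (-9)·4²/12 - (-9)·(4/3)²/2 = -4 kN·m
Load 2 — point force P=18 kN at a=8/5 m (b=L-a=12/5):
  M_2 = Pb²(3a+b)x/L³ - Pab²/L²  [x≤a] = 18·(12/5)²·(3·(8/5)+(12/5))·(4/3)/4³ - 18·(8/5)·(12/5)²/4² = 648/125 kN·m
Load 3 — applied couple M₀=-18 kN·m at a=3 m (b=L-a=1):
  M_3 = R_Ax - M_A  [x≤a] with R_A=-81/16, M_A=-45/8 = (-81/16)·(4/3) - (-45/8) = -9/8 kN·m
Load 4 — triangular load w₀=-2 kN/m (0→w₀ over full span):
  M_4 = 3w₀Lx/20 - w₀L²/30 - w₀x³/(6L) = 3·(-2)·4·(4/3)/20 - (-2)·4²/30 - (-2)·(4/3)³/(6·4) = -136/405 kN·m
Superposition: M = Σ M_i = -22421/81000 kN·m ≈ -0.276802 kN·m

M(4/3) = -22421/81000 kN·m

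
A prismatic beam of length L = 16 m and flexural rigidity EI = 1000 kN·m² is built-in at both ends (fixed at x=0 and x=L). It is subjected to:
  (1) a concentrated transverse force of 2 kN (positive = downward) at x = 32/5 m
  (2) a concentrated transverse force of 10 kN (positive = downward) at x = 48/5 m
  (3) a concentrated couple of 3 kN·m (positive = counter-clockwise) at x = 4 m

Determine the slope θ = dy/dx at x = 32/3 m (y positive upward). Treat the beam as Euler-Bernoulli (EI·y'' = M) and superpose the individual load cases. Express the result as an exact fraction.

θ(32/3) = 19739/562500 rad

Load 1 — point force P=2 kN at a=32/5 m (b=L-a=48/5):
  θ_1 = Pa²(L-x)(2bL-(3b+a)(L-x))/(2L³EI)  [x>a] = 2·(32/5)²·(16-(32/3))·(2·(48/5)·16-(3·(48/5)+(32/5))·(16-(32/3)))/(2·16³·1000) = 896/140625 rad
Load 2 — point force P=10 kN at a=48/5 m (b=L-a=32/5):
  θ_2 = Pa²(L-x)(2bL-(3b+a)(L-x))/(2L³EI)  [x>a] = 10·(48/5)²·(16-(32/3))·(2·(32/5)·16-(3·(32/5)+(48/5))·(16-(32/3)))/(2·16³·1000) = 96/3125 rad
Load 3 — applied couple M₀=3 kN·m at a=4 m (b=L-a=12):
  θ_3 = (R_Ax²/2 - M_Ax - M₀(x-a))/EI  [x>a] with R_A=27/128, M_A=-9/16 = ((27/128)·(32/3)²/2 - (-9/16)·(32/3) - 3·((32/3)-4))/1000 = -1/500 rad
Superposition: θ = Σ θ_i = 19739/562500 rad ≈ 0.035092 rad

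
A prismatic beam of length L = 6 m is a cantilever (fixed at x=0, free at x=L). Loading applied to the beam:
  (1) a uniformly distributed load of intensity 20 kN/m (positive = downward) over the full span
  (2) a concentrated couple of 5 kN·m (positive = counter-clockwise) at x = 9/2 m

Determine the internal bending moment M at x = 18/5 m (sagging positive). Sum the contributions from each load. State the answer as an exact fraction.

M(18/5) = -263/5 kN·m

Load 1 — uniform load w=20 kN/m over full span:
  M_1 = -w(L-x)²/2 = -20·(6-(18/5))²/2 = -288/5 kN·m
Load 2 — applied couple M₀=5 kN·m at a=9/2 m (b=L-a=3/2):
  M_2 = M₀  [x≤a] = 5 = 5 kN·m
Superposition: M = Σ M_i = -263/5 kN·m ≈ -52.600000 kN·m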